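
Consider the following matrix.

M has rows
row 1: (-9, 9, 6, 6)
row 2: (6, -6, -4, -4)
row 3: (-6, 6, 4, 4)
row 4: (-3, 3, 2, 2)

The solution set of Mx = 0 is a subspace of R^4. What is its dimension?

3

Row reduce to echelon form.
R2 ← R2 + (2/3)·R1: [0, 0, 0, 0]
R3 ← R3 − (2/3)·R1: [0, 0, 0, 0]
R4 ← R4 − (1/3)·R1: [0, 0, 0, 0]
1 nonzero row, so rank(M) = 1.
M has 4 columns; by rank–nullity, nullity = 4 − 1 = 3.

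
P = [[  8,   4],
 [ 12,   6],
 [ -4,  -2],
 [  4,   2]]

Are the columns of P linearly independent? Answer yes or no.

Row reduce P to echelon form.
R2 ← R2 − (3/2)·R1: [0, 0]
R3 ← R3 + (1/2)·R1: [0, 0]
R4 ← R4 − (1/2)·R1: [0, 0]
1 pivot among 2 columns.
Only 1 < 2 pivot columns, so the columns are linearly dependent.

no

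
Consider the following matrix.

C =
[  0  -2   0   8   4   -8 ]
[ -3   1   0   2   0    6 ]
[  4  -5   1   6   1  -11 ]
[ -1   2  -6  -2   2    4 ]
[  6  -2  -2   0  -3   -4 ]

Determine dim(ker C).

Row reduce to echelon form.
Swap R1 ↔ R2
R3 ← R3 + (4/3)·R1: [0, -11/3, 1, 26/3, 1, -3]
R4 ← R4 − (1/3)·R1: [0, 5/3, -6, -8/3, 2, 2]
R5 ← R5 + (2)·R1: [0, 0, -2, 4, -3, 8]
R3 ← R3 − (11/6)·R2: [0, 0, 1, -6, -19/3, 35/3]
R4 ← R4 + (5/6)·R2: [0, 0, -6, 4, 16/3, -14/3]
R4 ← R4 + (6)·R3: [0, 0, 0, -32, -98/3, 196/3]
R5 ← R5 + (2)·R3: [0, 0, 0, -8, -47/3, 94/3]
R5 ← R5 − (1/4)·R4: [0, 0, 0, 0, -15/2, 15]
5 nonzero rows, so rank(C) = 5.
C has 6 columns; by rank–nullity, nullity = 6 − 5 = 1.

1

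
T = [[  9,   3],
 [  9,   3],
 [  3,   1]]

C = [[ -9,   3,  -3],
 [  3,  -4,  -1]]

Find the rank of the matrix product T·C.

1

First compute TC:
[[-72,  15, -30],
 [-72,  15, -30],
 [-24,   5, -10]]
Now row reduce the product.
R2 ← R2 − R1: [0, 0, 0]
R3 ← R3 − (1/3)·R1: [0, 0, 0]
1 nonzero row, so rank(TC) = 1.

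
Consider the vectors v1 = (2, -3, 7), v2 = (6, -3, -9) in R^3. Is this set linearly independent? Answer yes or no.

Form the matrix with these vectors as rows and row reduce.
R2 ← R2 − (3)·R1: [0, 6, -30]
2 nonzero rows, so the 2 vectors span a space of dimension 2.
Since 2 = 2, the vectors are linearly independent.

yes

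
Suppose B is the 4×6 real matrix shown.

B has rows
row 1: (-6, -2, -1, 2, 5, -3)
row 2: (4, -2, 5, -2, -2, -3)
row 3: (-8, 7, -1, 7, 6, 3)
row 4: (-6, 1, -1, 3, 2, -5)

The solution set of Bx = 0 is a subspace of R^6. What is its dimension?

Row reduce to echelon form.
R2 ← R2 + (2/3)·R1: [0, -10/3, 13/3, -2/3, 4/3, -5]
R3 ← R3 − (4/3)·R1: [0, 29/3, 1/3, 13/3, -2/3, 7]
R4 ← R4 − R1: [0, 3, 0, 1, -3, -2]
R3 ← R3 + (29/10)·R2: [0, 0, 129/10, 12/5, 16/5, -15/2]
R4 ← R4 + (9/10)·R2: [0, 0, 39/10, 2/5, -9/5, -13/2]
R4 ← R4 − (13/43)·R3: [0, 0, 0, -14/43, -119/43, -182/43]
4 nonzero rows, so rank(B) = 4.
B has 6 columns; by rank–nullity, nullity = 6 − 4 = 2.

2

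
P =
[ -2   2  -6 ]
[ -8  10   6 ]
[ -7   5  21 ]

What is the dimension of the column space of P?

Row reduce to echelon form.
R2 ← R2 − (4)·R1: [0, 2, 30]
R3 ← R3 − (7/2)·R1: [0, -2, 42]
R3 ← R3 + R2: [0, 0, 72]
Echelon form has 3 nonzero rows, so rank(P) = 3.
The column space has dimension equal to the rank: 3.

3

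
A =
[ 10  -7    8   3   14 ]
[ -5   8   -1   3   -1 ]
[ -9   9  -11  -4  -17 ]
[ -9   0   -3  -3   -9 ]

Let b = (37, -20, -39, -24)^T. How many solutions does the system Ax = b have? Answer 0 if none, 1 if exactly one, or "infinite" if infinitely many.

infinite

Row reduce the augmented matrix [A | b].
R2 ← R2 + (1/2)·R1: [0, 9/2, 3, 9/2, 6, -3/2]
R3 ← R3 + (9/10)·R1: [0, 27/10, -19/5, -13/10, -22/5, -57/10]
R4 ← R4 + (9/10)·R1: [0, -63/10, 21/5, -3/10, 18/5, 93/10]
R3 ← R3 − (3/5)·R2: [0, 0, -28/5, -4, -8, -24/5]
R4 ← R4 + (7/5)·R2: [0, 0, 42/5, 6, 12, 36/5]
R4 ← R4 + (3/2)·R3: [0, 0, 0, 0, 0, 0]
The echelon form has 3 nonzero rows, and every pivot lies in the first 5 columns, so rank(A) = rank([A|b]) = 3.
The system is consistent.
rank = 3 < 5 unknowns, so there are infinitely many solutions.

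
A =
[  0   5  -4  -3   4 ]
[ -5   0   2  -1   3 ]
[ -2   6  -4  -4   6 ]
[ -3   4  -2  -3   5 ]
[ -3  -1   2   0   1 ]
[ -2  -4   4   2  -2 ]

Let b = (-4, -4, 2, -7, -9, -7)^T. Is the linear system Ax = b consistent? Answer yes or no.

no

Row reduce the augmented matrix [A | b].
Swap R1 ↔ R2
R3 ← R3 − (2/5)·R1: [0, 6, -24/5, -18/5, 24/5, 18/5]
R4 ← R4 − (3/5)·R1: [0, 4, -16/5, -12/5, 16/5, -23/5]
R5 ← R5 − (3/5)·R1: [0, -1, 4/5, 3/5, -4/5, -33/5]
R6 ← R6 − (2/5)·R1: [0, -4, 16/5, 12/5, -16/5, -27/5]
R3 ← R3 − (6/5)·R2: [0, 0, 0, 0, 0, 42/5]
R4 ← R4 − (4/5)·R2: [0, 0, 0, 0, 0, -7/5]
R5 ← R5 + (1/5)·R2: [0, 0, 0, 0, 0, -37/5]
R6 ← R6 + (4/5)·R2: [0, 0, 0, 0, 0, -43/5]
R4 ← R4 + (1/6)·R3: [0, 0, 0, 0, 0, 0]
R5 ← R5 + (37/42)·R3: [0, 0, 0, 0, 0, 0]
R6 ← R6 + (43/42)·R3: [0, 0, 0, 0, 0, 0]
The echelon form has 3 nonzero rows; the last pivot sits in the augmented column, so rank(A) = 2 but rank([A|b]) = 3.
Since the ranks differ, the system is inconsistent.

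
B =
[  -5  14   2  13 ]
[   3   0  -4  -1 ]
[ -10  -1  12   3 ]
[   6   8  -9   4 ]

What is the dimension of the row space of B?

3

Row reduce to echelon form.
R2 ← R2 + (3/5)·R1: [0, 42/5, -14/5, 34/5]
R3 ← R3 − (2)·R1: [0, -29, 8, -23]
R4 ← R4 + (6/5)·R1: [0, 124/5, -33/5, 98/5]
R3 ← R3 + (145/42)·R2: [0, 0, -5/3, 10/21]
R4 ← R4 − (62/21)·R2: [0, 0, 5/3, -10/21]
R4 ← R4 + R3: [0, 0, 0, 0]
Echelon form has 3 nonzero rows, so rank(B) = 3.
The row space has dimension equal to the rank: 3.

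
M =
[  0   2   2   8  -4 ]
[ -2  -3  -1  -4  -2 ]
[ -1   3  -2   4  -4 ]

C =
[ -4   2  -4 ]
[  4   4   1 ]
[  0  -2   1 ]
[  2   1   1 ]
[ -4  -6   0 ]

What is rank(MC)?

First compute MC:
[[ 40,  36,  12],
 [ -4,  -6,   0],
 [ 40,  42,   9]]
Now row reduce the product.
R2 ← R2 + (1/10)·R1: [0, -12/5, 6/5]
R3 ← R3 − R1: [0, 6, -3]
R3 ← R3 + (5/2)·R2: [0, 0, 0]
2 nonzero rows, so rank(MC) = 2.

2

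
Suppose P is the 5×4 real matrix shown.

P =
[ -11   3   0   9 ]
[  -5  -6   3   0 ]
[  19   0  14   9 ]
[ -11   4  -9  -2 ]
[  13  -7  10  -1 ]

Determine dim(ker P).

1

Row reduce to echelon form.
R2 ← R2 − (5/11)·R1: [0, -81/11, 3, -45/11]
R3 ← R3 + (19/11)·R1: [0, 57/11, 14, 270/11]
R4 ← R4 − R1: [0, 1, -9, -11]
R5 ← R5 + (13/11)·R1: [0, -38/11, 10, 106/11]
R3 ← R3 + (19/27)·R2: [0, 0, 145/9, 65/3]
R4 ← R4 + (11/81)·R2: [0, 0, -232/27, -104/9]
R5 ← R5 − (38/81)·R2: [0, 0, 232/27, 104/9]
R4 ← R4 + (8/15)·R3: [0, 0, 0, 0]
R5 ← R5 − (8/15)·R3: [0, 0, 0, 0]
3 nonzero rows, so rank(P) = 3.
P has 4 columns; by rank–nullity, nullity = 4 − 3 = 1.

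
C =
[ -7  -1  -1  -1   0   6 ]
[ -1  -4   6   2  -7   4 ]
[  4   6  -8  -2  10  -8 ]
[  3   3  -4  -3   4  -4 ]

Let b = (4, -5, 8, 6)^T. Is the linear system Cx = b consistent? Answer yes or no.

Row reduce the augmented matrix [C | b].
R2 ← R2 − (1/7)·R1: [0, -27/7, 43/7, 15/7, -7, 22/7, -39/7]
R3 ← R3 + (4/7)·R1: [0, 38/7, -60/7, -18/7, 10, -32/7, 72/7]
R4 ← R4 + (3/7)·R1: [0, 18/7, -31/7, -24/7, 4, -10/7, 54/7]
R3 ← R3 + (38/27)·R2: [0, 0, 2/27, 4/9, 4/27, -4/27, 22/9]
R4 ← R4 + (2/3)·R2: [0, 0, -1/3, -2, -2/3, 2/3, 4]
R4 ← R4 + (9/2)·R3: [0, 0, 0, 0, 0, 0, 15]
The echelon form has 4 nonzero rows; the last pivot sits in the augmented column, so rank(C) = 3 but rank([C|b]) = 4.
Since the ranks differ, the system is inconsistent.

no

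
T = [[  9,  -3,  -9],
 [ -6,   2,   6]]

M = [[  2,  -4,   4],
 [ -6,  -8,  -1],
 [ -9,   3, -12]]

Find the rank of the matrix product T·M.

First compute TM:
[[117, -39, 147],
 [-78,  26, -98]]
Now row reduce the product.
R2 ← R2 + (2/3)·R1: [0, 0, 0]
1 nonzero row, so rank(TM) = 1.

1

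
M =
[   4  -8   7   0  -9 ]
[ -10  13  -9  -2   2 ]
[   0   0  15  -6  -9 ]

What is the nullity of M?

Row reduce to echelon form.
R2 ← R2 + (5/2)·R1: [0, -7, 17/2, -2, -41/2]
3 nonzero rows, so rank(M) = 3.
M has 5 columns; by rank–nullity, nullity = 5 − 3 = 2.

2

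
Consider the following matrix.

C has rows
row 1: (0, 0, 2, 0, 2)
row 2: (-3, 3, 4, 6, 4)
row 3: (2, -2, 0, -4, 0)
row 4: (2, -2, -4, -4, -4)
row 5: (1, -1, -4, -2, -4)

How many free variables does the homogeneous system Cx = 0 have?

3

Row reduce to echelon form.
Swap R1 ↔ R2
R3 ← R3 + (2/3)·R1: [0, 0, 8/3, 0, 8/3]
R4 ← R4 + (2/3)·R1: [0, 0, -4/3, 0, -4/3]
R5 ← R5 + (1/3)·R1: [0, 0, -8/3, 0, -8/3]
R3 ← R3 − (4/3)·R2: [0, 0, 0, 0, 0]
R4 ← R4 + (2/3)·R2: [0, 0, 0, 0, 0]
R5 ← R5 + (4/3)·R2: [0, 0, 0, 0, 0]
2 nonzero rows, so rank(C) = 2.
C has 5 columns; by rank–nullity, nullity = 5 − 2 = 3.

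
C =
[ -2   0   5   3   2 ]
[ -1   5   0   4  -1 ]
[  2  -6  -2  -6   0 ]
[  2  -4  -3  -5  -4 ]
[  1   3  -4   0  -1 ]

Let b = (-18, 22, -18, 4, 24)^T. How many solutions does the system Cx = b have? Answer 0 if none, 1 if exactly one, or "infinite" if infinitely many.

Row reduce the augmented matrix [C | b].
R2 ← R2 − (1/2)·R1: [0, 5, -5/2, 5/2, -2, 31]
R3 ← R3 + R1: [0, -6, 3, -3, 2, -36]
R4 ← R4 + R1: [0, -4, 2, -2, -2, -14]
R5 ← R5 + (1/2)·R1: [0, 3, -3/2, 3/2, 0, 15]
R3 ← R3 + (6/5)·R2: [0, 0, 0, 0, -2/5, 6/5]
R4 ← R4 + (4/5)·R2: [0, 0, 0, 0, -18/5, 54/5]
R5 ← R5 − (3/5)·R2: [0, 0, 0, 0, 6/5, -18/5]
R4 ← R4 − (9)·R3: [0, 0, 0, 0, 0, 0]
R5 ← R5 + (3)·R3: [0, 0, 0, 0, 0, 0]
The echelon form has 3 nonzero rows, and every pivot lies in the first 5 columns, so rank(C) = rank([C|b]) = 3.
The system is consistent.
rank = 3 < 5 unknowns, so there are infinitely many solutions.

infinite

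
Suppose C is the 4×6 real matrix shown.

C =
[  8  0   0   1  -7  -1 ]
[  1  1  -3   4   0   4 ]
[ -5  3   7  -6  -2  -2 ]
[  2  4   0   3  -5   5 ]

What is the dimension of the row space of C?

3

Row reduce to echelon form.
R2 ← R2 − (1/8)·R1: [0, 1, -3, 31/8, 7/8, 33/8]
R3 ← R3 + (5/8)·R1: [0, 3, 7, -43/8, -51/8, -21/8]
R4 ← R4 − (1/4)·R1: [0, 4, 0, 11/4, -13/4, 21/4]
R3 ← R3 − (3)·R2: [0, 0, 16, -17, -9, -15]
R4 ← R4 − (4)·R2: [0, 0, 12, -51/4, -27/4, -45/4]
R4 ← R4 − (3/4)·R3: [0, 0, 0, 0, 0, 0]
Echelon form has 3 nonzero rows, so rank(C) = 3.
The row space has dimension equal to the rank: 3.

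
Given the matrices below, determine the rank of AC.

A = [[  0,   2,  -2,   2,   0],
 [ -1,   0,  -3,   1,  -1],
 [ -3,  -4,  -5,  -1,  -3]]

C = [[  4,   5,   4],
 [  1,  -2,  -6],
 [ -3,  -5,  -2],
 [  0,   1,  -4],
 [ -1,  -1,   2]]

2

First compute AC:
[[  8,   8, -16],
 [  6,  12,  -4],
 [  2,  20,  20]]
Now row reduce the product.
R2 ← R2 − (3/4)·R1: [0, 6, 8]
R3 ← R3 − (1/4)·R1: [0, 18, 24]
R3 ← R3 − (3)·R2: [0, 0, 0]
2 nonzero rows, so rank(AC) = 2.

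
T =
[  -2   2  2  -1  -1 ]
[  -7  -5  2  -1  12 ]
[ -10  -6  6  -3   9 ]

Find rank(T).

Row reduce to echelon form.
R2 ← R2 − (7/2)·R1: [0, -12, -5, 5/2, 31/2]
R3 ← R3 − (5)·R1: [0, -16, -4, 2, 14]
R3 ← R3 − (4/3)·R2: [0, 0, 8/3, -4/3, -20/3]
Echelon form has 3 nonzero rows, so rank(T) = 3.

3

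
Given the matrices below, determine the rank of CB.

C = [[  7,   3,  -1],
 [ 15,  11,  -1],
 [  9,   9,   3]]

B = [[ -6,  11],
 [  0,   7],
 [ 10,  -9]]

2

First compute CB:
[[-52, 107],
 [-100, 251],
 [-24, 135]]
Now row reduce the product.
R2 ← R2 − (25/13)·R1: [0, 588/13]
R3 ← R3 − (6/13)·R1: [0, 1113/13]
R3 ← R3 − (53/28)·R2: [0, 0]
2 nonzero rows, so rank(CB) = 2.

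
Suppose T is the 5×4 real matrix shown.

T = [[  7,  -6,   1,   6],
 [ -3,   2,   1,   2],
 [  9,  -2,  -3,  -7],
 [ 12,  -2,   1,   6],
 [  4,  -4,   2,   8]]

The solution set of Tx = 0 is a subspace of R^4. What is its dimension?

1

Row reduce to echelon form.
R2 ← R2 + (3/7)·R1: [0, -4/7, 10/7, 32/7]
R3 ← R3 − (9/7)·R1: [0, 40/7, -30/7, -103/7]
R4 ← R4 − (12/7)·R1: [0, 58/7, -5/7, -30/7]
R5 ← R5 − (4/7)·R1: [0, -4/7, 10/7, 32/7]
R3 ← R3 + (10)·R2: [0, 0, 10, 31]
R4 ← R4 + (29/2)·R2: [0, 0, 20, 62]
R5 ← R5 − R2: [0, 0, 0, 0]
R4 ← R4 − (2)·R3: [0, 0, 0, 0]
3 nonzero rows, so rank(T) = 3.
T has 4 columns; by rank–nullity, nullity = 4 − 3 = 1.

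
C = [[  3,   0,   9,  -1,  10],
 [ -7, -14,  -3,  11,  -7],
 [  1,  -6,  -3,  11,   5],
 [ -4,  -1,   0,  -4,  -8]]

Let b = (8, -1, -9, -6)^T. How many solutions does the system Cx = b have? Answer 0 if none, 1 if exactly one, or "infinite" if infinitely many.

0

Row reduce the augmented matrix [C | b].
R2 ← R2 + (7/3)·R1: [0, -14, 18, 26/3, 49/3, 53/3]
R3 ← R3 − (1/3)·R1: [0, -6, -6, 34/3, 5/3, -35/3]
R4 ← R4 + (4/3)·R1: [0, -1, 12, -16/3, 16/3, 14/3]
R3 ← R3 − (3/7)·R2: [0, 0, -96/7, 160/21, -16/3, -404/21]
R4 ← R4 − (1/14)·R2: [0, 0, 75/7, -125/21, 25/6, 143/42]
R4 ← R4 + (25/32)·R3: [0, 0, 0, 0, 0, -93/8]
The echelon form has 4 nonzero rows; the last pivot sits in the augmented column, so rank(C) = 3 but rank([C|b]) = 4.
Since the ranks differ, the system is inconsistent.
It has no solutions.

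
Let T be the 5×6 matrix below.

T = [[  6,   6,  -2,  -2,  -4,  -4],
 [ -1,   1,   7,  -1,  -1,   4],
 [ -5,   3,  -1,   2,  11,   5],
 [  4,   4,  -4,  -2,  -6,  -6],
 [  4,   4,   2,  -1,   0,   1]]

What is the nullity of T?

1

Row reduce to echelon form.
R2 ← R2 + (1/6)·R1: [0, 2, 20/3, -4/3, -5/3, 10/3]
R3 ← R3 + (5/6)·R1: [0, 8, -8/3, 1/3, 23/3, 5/3]
R4 ← R4 − (2/3)·R1: [0, 0, -8/3, -2/3, -10/3, -10/3]
R5 ← R5 − (2/3)·R1: [0, 0, 10/3, 1/3, 8/3, 11/3]
R3 ← R3 − (4)·R2: [0, 0, -88/3, 17/3, 43/3, -35/3]
R4 ← R4 − (1/11)·R3: [0, 0, 0, -13/11, -51/11, -25/11]
R5 ← R5 + (5/44)·R3: [0, 0, 0, 43/44, 189/44, 103/44]
R5 ← R5 + (43/52)·R4: [0, 0, 0, 0, 6/13, 6/13]
5 nonzero rows, so rank(T) = 5.
T has 6 columns; by rank–nullity, nullity = 6 − 5 = 1.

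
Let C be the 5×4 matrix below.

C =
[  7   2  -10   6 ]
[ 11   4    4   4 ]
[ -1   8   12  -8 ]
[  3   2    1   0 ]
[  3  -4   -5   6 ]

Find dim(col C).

Row reduce to echelon form.
R2 ← R2 − (11/7)·R1: [0, 6/7, 138/7, -38/7]
R3 ← R3 + (1/7)·R1: [0, 58/7, 74/7, -50/7]
R4 ← R4 − (3/7)·R1: [0, 8/7, 37/7, -18/7]
R5 ← R5 − (3/7)·R1: [0, -34/7, -5/7, 24/7]
R3 ← R3 − (29/3)·R2: [0, 0, -180, 136/3]
R4 ← R4 − (4/3)·R2: [0, 0, -21, 14/3]
R5 ← R5 + (17/3)·R2: [0, 0, 111, -82/3]
R4 ← R4 − (7/60)·R3: [0, 0, 0, -28/45]
R5 ← R5 + (37/60)·R3: [0, 0, 0, 28/45]
R5 ← R5 + R4: [0, 0, 0, 0]
Echelon form has 4 nonzero rows, so rank(C) = 4.
The column space has dimension equal to the rank: 4.

4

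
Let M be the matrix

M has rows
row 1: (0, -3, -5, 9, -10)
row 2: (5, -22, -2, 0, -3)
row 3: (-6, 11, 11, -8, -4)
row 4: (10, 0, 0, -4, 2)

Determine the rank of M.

4

Row reduce to echelon form.
Swap R1 ↔ R2
R3 ← R3 + (6/5)·R1: [0, -77/5, 43/5, -8, -38/5]
R4 ← R4 − (2)·R1: [0, 44, 4, -4, 8]
R3 ← R3 − (77/15)·R2: [0, 0, 514/15, -271/5, 656/15]
R4 ← R4 + (44/3)·R2: [0, 0, -208/3, 128, -416/3]
R4 ← R4 + (520/257)·R3: [0, 0, 0, 4712/257, -12896/257]
Echelon form has 4 nonzero rows, so rank(M) = 4.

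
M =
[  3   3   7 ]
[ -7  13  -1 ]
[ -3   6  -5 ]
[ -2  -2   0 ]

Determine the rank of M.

3

Row reduce to echelon form.
R2 ← R2 + (7/3)·R1: [0, 20, 46/3]
R3 ← R3 + R1: [0, 9, 2]
R4 ← R4 + (2/3)·R1: [0, 0, 14/3]
R3 ← R3 − (9/20)·R2: [0, 0, -49/10]
R4 ← R4 + (20/21)·R3: [0, 0, 0]
Echelon form has 3 nonzero rows, so rank(M) = 3.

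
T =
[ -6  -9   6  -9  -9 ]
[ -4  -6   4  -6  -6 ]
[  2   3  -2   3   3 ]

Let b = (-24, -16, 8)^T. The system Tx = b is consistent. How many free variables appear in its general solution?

4

Row reduce the augmented matrix [T | b].
R2 ← R2 − (2/3)·R1: [0, 0, 0, 0, 0, 0]
R3 ← R3 + (1/3)·R1: [0, 0, 0, 0, 0, 0]
The echelon form has 1 nonzero rows, and every pivot lies in the first 5 columns, so rank(T) = rank([T|b]) = 1.
The system is consistent.
Free variables = (unknowns) − (rank) = 5 − 1 = 4.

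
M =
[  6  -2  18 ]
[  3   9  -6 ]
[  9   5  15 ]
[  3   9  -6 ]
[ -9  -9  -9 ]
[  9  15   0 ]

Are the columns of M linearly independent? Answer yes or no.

no

Row reduce M to echelon form.
R2 ← R2 − (1/2)·R1: [0, 10, -15]
R3 ← R3 − (3/2)·R1: [0, 8, -12]
R4 ← R4 − (1/2)·R1: [0, 10, -15]
R5 ← R5 + (3/2)·R1: [0, -12, 18]
R6 ← R6 − (3/2)·R1: [0, 18, -27]
R3 ← R3 − (4/5)·R2: [0, 0, 0]
R4 ← R4 − R2: [0, 0, 0]
R5 ← R5 + (6/5)·R2: [0, 0, 0]
R6 ← R6 − (9/5)·R2: [0, 0, 0]
2 pivots among 3 columns.
Only 2 < 3 pivot columns, so the columns are linearly dependent.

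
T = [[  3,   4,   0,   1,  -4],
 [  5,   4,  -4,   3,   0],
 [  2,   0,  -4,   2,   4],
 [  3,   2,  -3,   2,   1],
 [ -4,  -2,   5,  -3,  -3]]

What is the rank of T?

Row reduce to echelon form.
R2 ← R2 − (5/3)·R1: [0, -8/3, -4, 4/3, 20/3]
R3 ← R3 − (2/3)·R1: [0, -8/3, -4, 4/3, 20/3]
R4 ← R4 − R1: [0, -2, -3, 1, 5]
R5 ← R5 + (4/3)·R1: [0, 10/3, 5, -5/3, -25/3]
R3 ← R3 − R2: [0, 0, 0, 0, 0]
R4 ← R4 − (3/4)·R2: [0, 0, 0, 0, 0]
R5 ← R5 + (5/4)·R2: [0, 0, 0, 0, 0]
Echelon form has 2 nonzero rows, so rank(T) = 2.

2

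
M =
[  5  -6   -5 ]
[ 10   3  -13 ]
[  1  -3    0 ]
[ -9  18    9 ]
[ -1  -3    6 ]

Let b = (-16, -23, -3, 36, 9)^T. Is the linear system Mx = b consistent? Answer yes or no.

yes

Row reduce the augmented matrix [M | b].
R2 ← R2 − (2)·R1: [0, 15, -3, 9]
R3 ← R3 − (1/5)·R1: [0, -9/5, 1, 1/5]
R4 ← R4 + (9/5)·R1: [0, 36/5, 0, 36/5]
R5 ← R5 + (1/5)·R1: [0, -21/5, 5, 29/5]
R3 ← R3 + (3/25)·R2: [0, 0, 16/25, 32/25]
R4 ← R4 − (12/25)·R2: [0, 0, 36/25, 72/25]
R5 ← R5 + (7/25)·R2: [0, 0, 104/25, 208/25]
R4 ← R4 − (9/4)·R3: [0, 0, 0, 0]
R5 ← R5 − (13/2)·R3: [0, 0, 0, 0]
The echelon form has 3 nonzero rows, and every pivot lies in the first 3 columns, so rank(M) = rank([M|b]) = 3.
The system is consistent.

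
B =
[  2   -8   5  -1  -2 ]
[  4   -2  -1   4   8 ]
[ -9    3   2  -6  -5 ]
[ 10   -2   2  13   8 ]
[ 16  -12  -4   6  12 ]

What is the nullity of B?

0

Row reduce to echelon form.
R2 ← R2 − (2)·R1: [0, 14, -11, 6, 12]
R3 ← R3 + (9/2)·R1: [0, -33, 49/2, -21/2, -14]
R4 ← R4 − (5)·R1: [0, 38, -23, 18, 18]
R5 ← R5 − (8)·R1: [0, 52, -44, 14, 28]
R3 ← R3 + (33/14)·R2: [0, 0, -10/7, 51/14, 100/7]
R4 ← R4 − (19/7)·R2: [0, 0, 48/7, 12/7, -102/7]
R5 ← R5 − (26/7)·R2: [0, 0, -22/7, -58/7, -116/7]
R4 ← R4 + (24/5)·R3: [0, 0, 0, 96/5, 54]
R5 ← R5 − (11/5)·R3: [0, 0, 0, -163/10, -48]
R5 ← R5 + (163/192)·R4: [0, 0, 0, 0, -69/32]
5 nonzero rows, so rank(B) = 5.
B has 5 columns; by rank–nullity, nullity = 5 − 5 = 0.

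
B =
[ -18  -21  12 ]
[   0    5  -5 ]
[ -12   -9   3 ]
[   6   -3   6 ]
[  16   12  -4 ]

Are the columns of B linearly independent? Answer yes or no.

no

Row reduce B to echelon form.
R3 ← R3 − (2/3)·R1: [0, 5, -5]
R4 ← R4 + (1/3)·R1: [0, -10, 10]
R5 ← R5 + (8/9)·R1: [0, -20/3, 20/3]
R3 ← R3 − R2: [0, 0, 0]
R4 ← R4 + (2)·R2: [0, 0, 0]
R5 ← R5 + (4/3)·R2: [0, 0, 0]
2 pivots among 3 columns.
Only 2 < 3 pivot columns, so the columns are linearly dependent.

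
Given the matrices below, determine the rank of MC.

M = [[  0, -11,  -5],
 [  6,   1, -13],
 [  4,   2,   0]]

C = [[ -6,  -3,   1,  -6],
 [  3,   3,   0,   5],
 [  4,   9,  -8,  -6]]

3

First compute MC:
[[-53, -78,  40, -25],
 [-85, -132, 110,  47],
 [-18,  -6,   4, -14]]
Now row reduce the product.
R2 ← R2 − (85/53)·R1: [0, -366/53, 2430/53, 4616/53]
R3 ← R3 − (18/53)·R1: [0, 1086/53, -508/53, -292/53]
R3 ← R3 + (181/61)·R2: [0, 0, 7714/61, 15428/61]
3 nonzero rows, so rank(MC) = 3.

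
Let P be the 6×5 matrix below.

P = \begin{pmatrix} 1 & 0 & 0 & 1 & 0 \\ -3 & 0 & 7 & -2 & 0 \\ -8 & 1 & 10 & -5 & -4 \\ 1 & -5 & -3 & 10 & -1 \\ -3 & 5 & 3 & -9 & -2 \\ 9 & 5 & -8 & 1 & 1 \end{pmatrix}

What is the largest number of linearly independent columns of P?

5

Row reduce to echelon form.
R2 ← R2 + (3)·R1: [0, 0, 7, 1, 0]
R3 ← R3 + (8)·R1: [0, 1, 10, 3, -4]
R4 ← R4 − R1: [0, -5, -3, 9, -1]
R5 ← R5 + (3)·R1: [0, 5, 3, -6, -2]
R6 ← R6 − (9)·R1: [0, 5, -8, -8, 1]
Swap R2 ↔ R3
R4 ← R4 + (5)·R2: [0, 0, 47, 24, -21]
R5 ← R5 − (5)·R2: [0, 0, -47, -21, 18]
R6 ← R6 − (5)·R2: [0, 0, -58, -23, 21]
R4 ← R4 − (47/7)·R3: [0, 0, 0, 121/7, -21]
R5 ← R5 + (47/7)·R3: [0, 0, 0, -100/7, 18]
R6 ← R6 + (58/7)·R3: [0, 0, 0, -103/7, 21]
R5 ← R5 + (100/121)·R4: [0, 0, 0, 0, 78/121]
R6 ← R6 + (103/121)·R4: [0, 0, 0, 0, 378/121]
R6 ← R6 − (63/13)·R5: [0, 0, 0, 0, 0]
Echelon form has 5 nonzero rows, so rank(P) = 5.
The rank gives the maximum number of linearly independent columns: 5.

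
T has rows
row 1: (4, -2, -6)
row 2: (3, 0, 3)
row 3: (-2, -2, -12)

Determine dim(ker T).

Row reduce to echelon form.
R2 ← R2 − (3/4)·R1: [0, 3/2, 15/2]
R3 ← R3 + (1/2)·R1: [0, -3, -15]
R3 ← R3 + (2)·R2: [0, 0, 0]
2 nonzero rows, so rank(T) = 2.
T has 3 columns; by rank–nullity, nullity = 3 − 2 = 1.

1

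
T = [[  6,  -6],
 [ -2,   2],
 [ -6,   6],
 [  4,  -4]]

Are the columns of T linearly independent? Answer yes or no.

no

Row reduce T to echelon form.
R2 ← R2 + (1/3)·R1: [0, 0]
R3 ← R3 + R1: [0, 0]
R4 ← R4 − (2/3)·R1: [0, 0]
1 pivot among 2 columns.
Only 1 < 2 pivot columns, so the columns are linearly dependent.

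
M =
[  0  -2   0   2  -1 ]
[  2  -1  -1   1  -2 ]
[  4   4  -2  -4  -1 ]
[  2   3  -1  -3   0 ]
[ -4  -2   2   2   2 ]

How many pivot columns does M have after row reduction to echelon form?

2

Row reduce to echelon form.
Swap R1 ↔ R2
R3 ← R3 − (2)·R1: [0, 6, 0, -6, 3]
R4 ← R4 − R1: [0, 4, 0, -4, 2]
R5 ← R5 + (2)·R1: [0, -4, 0, 4, -2]
R3 ← R3 + (3)·R2: [0, 0, 0, 0, 0]
R4 ← R4 + (2)·R2: [0, 0, 0, 0, 0]
R5 ← R5 − (2)·R2: [0, 0, 0, 0, 0]
Echelon form has 2 nonzero rows, so rank(M) = 2.
Each nonzero row contributes one pivot column: 2 pivot columns.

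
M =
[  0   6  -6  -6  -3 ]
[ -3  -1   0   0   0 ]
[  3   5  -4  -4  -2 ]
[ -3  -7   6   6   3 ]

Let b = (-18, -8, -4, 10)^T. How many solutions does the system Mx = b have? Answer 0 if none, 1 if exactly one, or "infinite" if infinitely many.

infinite

Row reduce the augmented matrix [M | b].
Swap R1 ↔ R2
R3 ← R3 + R1: [0, 4, -4, -4, -2, -12]
R4 ← R4 − R1: [0, -6, 6, 6, 3, 18]
R3 ← R3 − (2/3)·R2: [0, 0, 0, 0, 0, 0]
R4 ← R4 + R2: [0, 0, 0, 0, 0, 0]
The echelon form has 2 nonzero rows, and every pivot lies in the first 5 columns, so rank(M) = rank([M|b]) = 2.
The system is consistent.
rank = 2 < 5 unknowns, so there are infinitely many solutions.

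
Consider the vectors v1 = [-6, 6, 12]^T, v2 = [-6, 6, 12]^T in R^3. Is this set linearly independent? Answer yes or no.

Form the matrix with these vectors as rows and row reduce.
R2 ← R2 − R1: [0, 0, 0]
1 nonzero row, so the 2 vectors span a space of dimension 1.
Since 1 < 2, the vectors are linearly dependent.

no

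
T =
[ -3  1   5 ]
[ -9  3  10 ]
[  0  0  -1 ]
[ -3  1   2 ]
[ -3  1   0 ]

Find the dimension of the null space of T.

Row reduce to echelon form.
R2 ← R2 − (3)·R1: [0, 0, -5]
R4 ← R4 − R1: [0, 0, -3]
R5 ← R5 − R1: [0, 0, -5]
R3 ← R3 − (1/5)·R2: [0, 0, 0]
R4 ← R4 − (3/5)·R2: [0, 0, 0]
R5 ← R5 − R2: [0, 0, 0]
2 nonzero rows, so rank(T) = 2.
T has 3 columns; by rank–nullity, nullity = 3 − 2 = 1.

1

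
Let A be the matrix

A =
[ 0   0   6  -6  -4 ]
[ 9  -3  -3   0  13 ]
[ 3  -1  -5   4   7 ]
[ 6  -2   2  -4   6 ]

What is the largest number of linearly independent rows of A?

Row reduce to echelon form.
Swap R1 ↔ R2
R3 ← R3 − (1/3)·R1: [0, 0, -4, 4, 8/3]
R4 ← R4 − (2/3)·R1: [0, 0, 4, -4, -8/3]
R3 ← R3 + (2/3)·R2: [0, 0, 0, 0, 0]
R4 ← R4 − (2/3)·R2: [0, 0, 0, 0, 0]
Echelon form has 2 nonzero rows, so rank(A) = 2.
The rank gives the maximum number of linearly independent rows: 2.

2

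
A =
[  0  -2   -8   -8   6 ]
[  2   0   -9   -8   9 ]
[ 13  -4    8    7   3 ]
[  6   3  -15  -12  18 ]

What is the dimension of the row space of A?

3

Row reduce to echelon form.
Swap R1 ↔ R2
R3 ← R3 − (13/2)·R1: [0, -4, 133/2, 59, -111/2]
R4 ← R4 − (3)·R1: [0, 3, 12, 12, -9]
R3 ← R3 − (2)·R2: [0, 0, 165/2, 75, -135/2]
R4 ← R4 + (3/2)·R2: [0, 0, 0, 0, 0]
Echelon form has 3 nonzero rows, so rank(A) = 3.
The row space has dimension equal to the rank: 3.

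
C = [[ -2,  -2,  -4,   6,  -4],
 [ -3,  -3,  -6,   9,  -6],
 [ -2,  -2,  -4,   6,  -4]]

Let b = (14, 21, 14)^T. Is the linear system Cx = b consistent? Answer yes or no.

Row reduce the augmented matrix [C | b].
R2 ← R2 − (3/2)·R1: [0, 0, 0, 0, 0, 0]
R3 ← R3 − R1: [0, 0, 0, 0, 0, 0]
The echelon form has 1 nonzero rows, and every pivot lies in the first 5 columns, so rank(C) = rank([C|b]) = 1.
The system is consistent.

yes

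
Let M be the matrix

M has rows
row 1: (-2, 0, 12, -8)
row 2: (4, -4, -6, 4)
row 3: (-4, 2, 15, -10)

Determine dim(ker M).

2

Row reduce to echelon form.
R2 ← R2 + (2)·R1: [0, -4, 18, -12]
R3 ← R3 − (2)·R1: [0, 2, -9, 6]
R3 ← R3 + (1/2)·R2: [0, 0, 0, 0]
2 nonzero rows, so rank(M) = 2.
M has 4 columns; by rank–nullity, nullity = 4 − 2 = 2.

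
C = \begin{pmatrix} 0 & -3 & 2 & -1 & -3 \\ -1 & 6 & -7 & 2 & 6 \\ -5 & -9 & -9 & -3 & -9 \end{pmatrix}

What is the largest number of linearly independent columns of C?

2

Row reduce to echelon form.
Swap R1 ↔ R2
R3 ← R3 − (5)·R1: [0, -39, 26, -13, -39]
R3 ← R3 − (13)·R2: [0, 0, 0, 0, 0]
Echelon form has 2 nonzero rows, so rank(C) = 2.
The rank gives the maximum number of linearly independent columns: 2.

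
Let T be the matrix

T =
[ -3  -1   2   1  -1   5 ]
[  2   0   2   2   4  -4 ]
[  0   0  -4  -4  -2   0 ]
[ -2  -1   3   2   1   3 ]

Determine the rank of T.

Row reduce to echelon form.
R2 ← R2 + (2/3)·R1: [0, -2/3, 10/3, 8/3, 10/3, -2/3]
R4 ← R4 − (2/3)·R1: [0, -1/3, 5/3, 4/3, 5/3, -1/3]
R4 ← R4 − (1/2)·R2: [0, 0, 0, 0, 0, 0]
Echelon form has 3 nonzero rows, so rank(T) = 3.

3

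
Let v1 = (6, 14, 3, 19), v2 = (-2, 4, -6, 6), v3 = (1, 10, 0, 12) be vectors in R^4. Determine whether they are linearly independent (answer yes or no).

yes

Form the matrix with these vectors as rows and row reduce.
R2 ← R2 + (1/3)·R1: [0, 26/3, -5, 37/3]
R3 ← R3 − (1/6)·R1: [0, 23/3, -1/2, 53/6]
R3 ← R3 − (23/26)·R2: [0, 0, 51/13, -27/13]
3 nonzero rows, so the 3 vectors span a space of dimension 3.
Since 3 = 3, the vectors are linearly independent.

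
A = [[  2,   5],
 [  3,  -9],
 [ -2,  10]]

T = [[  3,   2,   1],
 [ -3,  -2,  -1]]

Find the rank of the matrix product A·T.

First compute AT:
[[ -9,  -6,  -3],
 [ 36,  24,  12],
 [-36, -24, -12]]
Now row reduce the product.
R2 ← R2 + (4)·R1: [0, 0, 0]
R3 ← R3 − (4)·R1: [0, 0, 0]
1 nonzero row, so rank(AT) = 1.

1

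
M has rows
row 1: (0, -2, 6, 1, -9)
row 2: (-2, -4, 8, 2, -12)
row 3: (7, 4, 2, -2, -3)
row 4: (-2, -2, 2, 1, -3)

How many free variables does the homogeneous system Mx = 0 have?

3

Row reduce to echelon form.
Swap R1 ↔ R2
R3 ← R3 + (7/2)·R1: [0, -10, 30, 5, -45]
R4 ← R4 − R1: [0, 2, -6, -1, 9]
R3 ← R3 − (5)·R2: [0, 0, 0, 0, 0]
R4 ← R4 + R2: [0, 0, 0, 0, 0]
2 nonzero rows, so rank(M) = 2.
M has 5 columns; by rank–nullity, nullity = 5 − 2 = 3.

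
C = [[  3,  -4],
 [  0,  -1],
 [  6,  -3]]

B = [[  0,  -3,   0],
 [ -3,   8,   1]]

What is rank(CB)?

2

First compute CB:
[[ 12, -41,  -4],
 [  3,  -8,  -1],
 [  9, -42,  -3]]
Now row reduce the product.
R2 ← R2 − (1/4)·R1: [0, 9/4, 0]
R3 ← R3 − (3/4)·R1: [0, -45/4, 0]
R3 ← R3 + (5)·R2: [0, 0, 0]
2 nonzero rows, so rank(CB) = 2.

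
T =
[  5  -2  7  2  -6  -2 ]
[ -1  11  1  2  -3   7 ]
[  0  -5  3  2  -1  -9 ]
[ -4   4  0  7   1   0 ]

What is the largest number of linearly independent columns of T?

4

Row reduce to echelon form.
R2 ← R2 + (1/5)·R1: [0, 53/5, 12/5, 12/5, -21/5, 33/5]
R4 ← R4 + (4/5)·R1: [0, 12/5, 28/5, 43/5, -19/5, -8/5]
R3 ← R3 + (25/53)·R2: [0, 0, 219/53, 166/53, -158/53, -312/53]
R4 ← R4 − (12/53)·R2: [0, 0, 268/53, 427/53, -151/53, -164/53]
R4 ← R4 − (268/219)·R3: [0, 0, 0, 925/219, 175/219, 300/73]
Echelon form has 4 nonzero rows, so rank(T) = 4.
The rank gives the maximum number of linearly independent columns: 4.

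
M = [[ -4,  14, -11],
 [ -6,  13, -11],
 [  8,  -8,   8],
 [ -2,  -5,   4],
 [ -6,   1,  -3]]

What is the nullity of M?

Row reduce to echelon form.
R2 ← R2 − (3/2)·R1: [0, -8, 11/2]
R3 ← R3 + (2)·R1: [0, 20, -14]
R4 ← R4 − (1/2)·R1: [0, -12, 19/2]
R5 ← R5 − (3/2)·R1: [0, -20, 27/2]
R3 ← R3 + (5/2)·R2: [0, 0, -1/4]
R4 ← R4 − (3/2)·R2: [0, 0, 5/4]
R5 ← R5 − (5/2)·R2: [0, 0, -1/4]
R4 ← R4 + (5)·R3: [0, 0, 0]
R5 ← R5 − R3: [0, 0, 0]
3 nonzero rows, so rank(M) = 3.
M has 3 columns; by rank–nullity, nullity = 3 − 3 = 0.

0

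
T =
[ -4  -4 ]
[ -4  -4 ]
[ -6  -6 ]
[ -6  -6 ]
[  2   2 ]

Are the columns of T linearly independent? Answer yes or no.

no

Row reduce T to echelon form.
R2 ← R2 − R1: [0, 0]
R3 ← R3 − (3/2)·R1: [0, 0]
R4 ← R4 − (3/2)·R1: [0, 0]
R5 ← R5 + (1/2)·R1: [0, 0]
1 pivot among 2 columns.
Only 1 < 2 pivot columns, so the columns are linearly dependent.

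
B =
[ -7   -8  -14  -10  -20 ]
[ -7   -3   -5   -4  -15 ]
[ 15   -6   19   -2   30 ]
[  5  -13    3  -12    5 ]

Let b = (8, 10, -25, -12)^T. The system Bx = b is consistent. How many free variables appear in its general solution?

Row reduce the augmented matrix [B | b].
R2 ← R2 − R1: [0, 5, 9, 6, 5, 2]
R3 ← R3 + (15/7)·R1: [0, -162/7, -11, -164/7, -90/7, -55/7]
R4 ← R4 + (5/7)·R1: [0, -131/7, -7, -134/7, -65/7, -44/7]
R3 ← R3 + (162/35)·R2: [0, 0, 1073/35, 152/35, 72/7, 7/5]
R4 ← R4 + (131/35)·R2: [0, 0, 934/35, 116/35, 66/7, 6/5]
R4 ← R4 − (934/1073)·R3: [0, 0, 0, -500/1073, 510/1073, -20/1073]
The echelon form has 4 nonzero rows, and every pivot lies in the first 5 columns, so rank(B) = rank([B|b]) = 4.
The system is consistent.
Free variables = (unknowns) − (rank) = 5 − 4 = 1.

1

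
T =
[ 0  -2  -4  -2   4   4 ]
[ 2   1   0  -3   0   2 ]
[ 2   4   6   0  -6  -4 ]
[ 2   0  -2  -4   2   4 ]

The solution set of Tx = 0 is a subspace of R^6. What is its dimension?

Row reduce to echelon form.
Swap R1 ↔ R2
R3 ← R3 − R1: [0, 3, 6, 3, -6, -6]
R4 ← R4 − R1: [0, -1, -2, -1, 2, 2]
R3 ← R3 + (3/2)·R2: [0, 0, 0, 0, 0, 0]
R4 ← R4 − (1/2)·R2: [0, 0, 0, 0, 0, 0]
2 nonzero rows, so rank(T) = 2.
T has 6 columns; by rank–nullity, nullity = 6 − 2 = 4.

4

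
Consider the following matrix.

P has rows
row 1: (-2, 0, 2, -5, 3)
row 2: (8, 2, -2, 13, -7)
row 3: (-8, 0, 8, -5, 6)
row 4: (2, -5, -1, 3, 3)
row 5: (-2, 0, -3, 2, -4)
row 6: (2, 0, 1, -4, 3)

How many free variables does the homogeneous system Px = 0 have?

0

Row reduce to echelon form.
R2 ← R2 + (4)·R1: [0, 2, 6, -7, 5]
R3 ← R3 − (4)·R1: [0, 0, 0, 15, -6]
R4 ← R4 + R1: [0, -5, 1, -2, 6]
R5 ← R5 − R1: [0, 0, -5, 7, -7]
R6 ← R6 + R1: [0, 0, 3, -9, 6]
R4 ← R4 + (5/2)·R2: [0, 0, 16, -39/2, 37/2]
Swap R3 ↔ R4
R5 ← R5 + (5/16)·R3: [0, 0, 0, 29/32, -39/32]
R6 ← R6 − (3/16)·R3: [0, 0, 0, -171/32, 81/32]
R5 ← R5 − (29/480)·R4: [0, 0, 0, 0, -137/160]
R6 ← R6 + (57/160)·R4: [0, 0, 0, 0, 63/160]
R6 ← R6 + (63/137)·R5: [0, 0, 0, 0, 0]
5 nonzero rows, so rank(P) = 5.
P has 5 columns; by rank–nullity, nullity = 5 − 5 = 0.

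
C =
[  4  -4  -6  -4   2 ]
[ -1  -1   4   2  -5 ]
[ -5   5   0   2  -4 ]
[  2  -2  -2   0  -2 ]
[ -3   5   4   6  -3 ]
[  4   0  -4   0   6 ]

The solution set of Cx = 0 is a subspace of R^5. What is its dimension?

1

Row reduce to echelon form.
R2 ← R2 + (1/4)·R1: [0, -2, 5/2, 1, -9/2]
R3 ← R3 + (5/4)·R1: [0, 0, -15/2, -3, -3/2]
R4 ← R4 − (1/2)·R1: [0, 0, 1, 2, -3]
R5 ← R5 + (3/4)·R1: [0, 2, -1/2, 3, -3/2]
R6 ← R6 − R1: [0, 4, 2, 4, 4]
R5 ← R5 + R2: [0, 0, 2, 4, -6]
R6 ← R6 + (2)·R2: [0, 0, 7, 6, -5]
R4 ← R4 + (2/15)·R3: [0, 0, 0, 8/5, -16/5]
R5 ← R5 + (4/15)·R3: [0, 0, 0, 16/5, -32/5]
R6 ← R6 + (14/15)·R3: [0, 0, 0, 16/5, -32/5]
R5 ← R5 − (2)·R4: [0, 0, 0, 0, 0]
R6 ← R6 − (2)·R4: [0, 0, 0, 0, 0]
4 nonzero rows, so rank(C) = 4.
C has 5 columns; by rank–nullity, nullity = 5 − 4 = 1.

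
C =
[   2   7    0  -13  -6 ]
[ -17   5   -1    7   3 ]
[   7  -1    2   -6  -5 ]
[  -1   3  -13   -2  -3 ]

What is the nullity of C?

1

Row reduce to echelon form.
R2 ← R2 + (17/2)·R1: [0, 129/2, -1, -207/2, -48]
R3 ← R3 − (7/2)·R1: [0, -51/2, 2, 79/2, 16]
R4 ← R4 + (1/2)·R1: [0, 13/2, -13, -17/2, -6]
R3 ← R3 + (17/43)·R2: [0, 0, 69/43, -61/43, -128/43]
R4 ← R4 − (13/129)·R2: [0, 0, -1664/129, 83/43, -50/43]
R4 ← R4 + (1664/207)·R3: [0, 0, 0, -1961/207, -5194/207]
4 nonzero rows, so rank(C) = 4.
C has 5 columns; by rank–nullity, nullity = 5 − 4 = 1.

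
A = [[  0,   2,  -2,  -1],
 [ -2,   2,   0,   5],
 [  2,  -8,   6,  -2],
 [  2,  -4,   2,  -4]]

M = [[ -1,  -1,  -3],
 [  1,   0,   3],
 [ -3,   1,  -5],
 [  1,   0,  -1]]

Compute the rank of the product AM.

First compute AM:
[[  7,  -2,  17],
 [  9,   2,   7],
 [-30,   4, -58],
 [-16,   0, -24]]
Now row reduce the product.
R2 ← R2 − (9/7)·R1: [0, 32/7, -104/7]
R3 ← R3 + (30/7)·R1: [0, -32/7, 104/7]
R4 ← R4 + (16/7)·R1: [0, -32/7, 104/7]
R3 ← R3 + R2: [0, 0, 0]
R4 ← R4 + R2: [0, 0, 0]
2 nonzero rows, so rank(AM) = 2.

2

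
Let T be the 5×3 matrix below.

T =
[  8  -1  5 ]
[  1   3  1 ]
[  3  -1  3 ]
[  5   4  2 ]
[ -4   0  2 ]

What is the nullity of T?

Row reduce to echelon form.
R2 ← R2 − (1/8)·R1: [0, 25/8, 3/8]
R3 ← R3 − (3/8)·R1: [0, -5/8, 9/8]
R4 ← R4 − (5/8)·R1: [0, 37/8, -9/8]
R5 ← R5 + (1/2)·R1: [0, -1/2, 9/2]
R3 ← R3 + (1/5)·R2: [0, 0, 6/5]
R4 ← R4 − (37/25)·R2: [0, 0, -42/25]
R5 ← R5 + (4/25)·R2: [0, 0, 114/25]
R4 ← R4 + (7/5)·R3: [0, 0, 0]
R5 ← R5 − (19/5)·R3: [0, 0, 0]
3 nonzero rows, so rank(T) = 3.
T has 3 columns; by rank–nullity, nullity = 3 − 3 = 0.

0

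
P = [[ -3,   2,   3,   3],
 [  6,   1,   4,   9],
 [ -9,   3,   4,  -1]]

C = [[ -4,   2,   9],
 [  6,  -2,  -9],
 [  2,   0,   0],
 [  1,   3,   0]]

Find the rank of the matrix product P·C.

3

First compute PC:
[[ 33,  -1, -45],
 [ -1,  37,  45],
 [ 61, -27, -108]]
Now row reduce the product.
R2 ← R2 + (1/33)·R1: [0, 1220/33, 480/11]
R3 ← R3 − (61/33)·R1: [0, -830/33, -273/11]
R3 ← R3 + (83/122)·R2: [0, 0, 297/61]
3 nonzero rows, so rank(PC) = 3.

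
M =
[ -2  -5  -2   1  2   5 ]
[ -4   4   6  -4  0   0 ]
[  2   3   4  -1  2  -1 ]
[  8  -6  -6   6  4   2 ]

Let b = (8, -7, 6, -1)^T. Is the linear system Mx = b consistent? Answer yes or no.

no

Row reduce the augmented matrix [M | b].
R2 ← R2 − (2)·R1: [0, 14, 10, -6, -4, -10, -23]
R3 ← R3 + R1: [0, -2, 2, 0, 4, 4, 14]
R4 ← R4 + (4)·R1: [0, -26, -14, 10, 12, 22, 31]
R3 ← R3 + (1/7)·R2: [0, 0, 24/7, -6/7, 24/7, 18/7, 75/7]
R4 ← R4 + (13/7)·R2: [0, 0, 32/7, -8/7, 32/7, 24/7, -82/7]
R4 ← R4 − (4/3)·R3: [0, 0, 0, 0, 0, 0, -26]
The echelon form has 4 nonzero rows; the last pivot sits in the augmented column, so rank(M) = 3 but rank([M|b]) = 4.
Since the ranks differ, the system is inconsistent.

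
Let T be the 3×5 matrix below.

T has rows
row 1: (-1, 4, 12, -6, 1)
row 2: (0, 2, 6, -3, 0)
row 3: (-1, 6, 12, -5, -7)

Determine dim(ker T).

Row reduce to echelon form.
R3 ← R3 − R1: [0, 2, 0, 1, -8]
R3 ← R3 − R2: [0, 0, -6, 4, -8]
3 nonzero rows, so rank(T) = 3.
T has 5 columns; by rank–nullity, nullity = 5 − 3 = 2.

2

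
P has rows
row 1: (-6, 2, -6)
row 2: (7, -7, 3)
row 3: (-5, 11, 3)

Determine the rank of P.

2

Row reduce to echelon form.
R2 ← R2 + (7/6)·R1: [0, -14/3, -4]
R3 ← R3 − (5/6)·R1: [0, 28/3, 8]
R3 ← R3 + (2)·R2: [0, 0, 0]
Echelon form has 2 nonzero rows, so rank(P) = 2.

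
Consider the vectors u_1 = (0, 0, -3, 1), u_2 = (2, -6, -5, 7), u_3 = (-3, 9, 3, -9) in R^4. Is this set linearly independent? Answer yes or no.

Form the matrix with these vectors as rows and row reduce.
Swap R1 ↔ R2
R3 ← R3 + (3/2)·R1: [0, 0, -9/2, 3/2]
R3 ← R3 − (3/2)·R2: [0, 0, 0, 0]
2 nonzero rows, so the 3 vectors span a space of dimension 2.
Since 2 < 3, the vectors are linearly dependent.

no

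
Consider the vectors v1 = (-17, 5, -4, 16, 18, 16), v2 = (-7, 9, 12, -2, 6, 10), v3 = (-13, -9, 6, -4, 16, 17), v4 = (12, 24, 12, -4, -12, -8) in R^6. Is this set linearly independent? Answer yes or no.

yes

Form the matrix with these vectors as rows and row reduce.
R2 ← R2 − (7/17)·R1: [0, 118/17, 232/17, -146/17, -24/17, 58/17]
R3 ← R3 − (13/17)·R1: [0, -218/17, 154/17, -276/17, 38/17, 81/17]
R4 ← R4 + (12/17)·R1: [0, 468/17, 156/17, 124/17, 12/17, 56/17]
R3 ← R3 + (109/59)·R2: [0, 0, 2022/59, -1894/59, -22/59, 653/59]
R4 ← R4 − (234/59)·R2: [0, 0, -2652/59, 2440/59, 372/59, -604/59]
R4 ← R4 + (442/337)·R3: [0, 0, 0, -252/337, 1960/337, 1442/337]
4 nonzero rows, so the 4 vectors span a space of dimension 4.
Since 4 = 4, the vectors are linearly independent.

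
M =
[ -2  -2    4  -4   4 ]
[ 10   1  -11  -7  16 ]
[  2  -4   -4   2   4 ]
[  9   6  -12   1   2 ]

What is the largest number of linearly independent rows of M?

Row reduce to echelon form.
R2 ← R2 + (5)·R1: [0, -9, 9, -27, 36]
R3 ← R3 + R1: [0, -6, 0, -2, 8]
R4 ← R4 + (9/2)·R1: [0, -3, 6, -17, 20]
R3 ← R3 − (2/3)·R2: [0, 0, -6, 16, -16]
R4 ← R4 − (1/3)·R2: [0, 0, 3, -8, 8]
R4 ← R4 + (1/2)·R3: [0, 0, 0, 0, 0]
Echelon form has 3 nonzero rows, so rank(M) = 3.
The rank gives the maximum number of linearly independent rows: 3.

3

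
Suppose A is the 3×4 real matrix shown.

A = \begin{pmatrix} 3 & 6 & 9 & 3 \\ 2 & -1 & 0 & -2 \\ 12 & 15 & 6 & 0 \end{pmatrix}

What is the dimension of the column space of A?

Row reduce to echelon form.
R2 ← R2 − (2/3)·R1: [0, -5, -6, -4]
R3 ← R3 − (4)·R1: [0, -9, -30, -12]
R3 ← R3 − (9/5)·R2: [0, 0, -96/5, -24/5]
Echelon form has 3 nonzero rows, so rank(A) = 3.
The column space has dimension equal to the rank: 3.

3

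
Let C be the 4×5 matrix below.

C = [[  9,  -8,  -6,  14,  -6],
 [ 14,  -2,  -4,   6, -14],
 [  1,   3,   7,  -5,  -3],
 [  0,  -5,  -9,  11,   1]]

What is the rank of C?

4

Row reduce to echelon form.
R2 ← R2 − (14/9)·R1: [0, 94/9, 16/3, -142/9, -14/3]
R3 ← R3 − (1/9)·R1: [0, 35/9, 23/3, -59/9, -7/3]
R3 ← R3 − (35/94)·R2: [0, 0, 267/47, -32/47, -28/47]
R4 ← R4 + (45/94)·R2: [0, 0, -303/47, 162/47, -58/47]
R4 ← R4 + (101/89)·R3: [0, 0, 0, 238/89, -170/89]
Echelon form has 4 nonzero rows, so rank(C) = 4.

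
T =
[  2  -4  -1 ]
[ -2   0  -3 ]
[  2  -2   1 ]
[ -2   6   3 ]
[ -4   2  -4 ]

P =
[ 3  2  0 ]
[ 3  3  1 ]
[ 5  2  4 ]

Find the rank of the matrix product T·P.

First compute TP:
[[-11, -10,  -8],
 [-21, -10, -12],
 [  5,   0,   2],
 [ 27,  20,  18],
 [-26, -10, -14]]
Now row reduce the product.
R2 ← R2 − (21/11)·R1: [0, 100/11, 36/11]
R3 ← R3 + (5/11)·R1: [0, -50/11, -18/11]
R4 ← R4 + (27/11)·R1: [0, -50/11, -18/11]
R5 ← R5 − (26/11)·R1: [0, 150/11, 54/11]
R3 ← R3 + (1/2)·R2: [0, 0, 0]
R4 ← R4 + (1/2)·R2: [0, 0, 0]
R5 ← R5 − (3/2)·R2: [0, 0, 0]
2 nonzero rows, so rank(TP) = 2.

2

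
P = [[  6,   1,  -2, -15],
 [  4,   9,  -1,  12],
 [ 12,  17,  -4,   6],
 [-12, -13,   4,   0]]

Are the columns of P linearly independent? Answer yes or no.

Row reduce P to echelon form.
R2 ← R2 − (2/3)·R1: [0, 25/3, 1/3, 22]
R3 ← R3 − (2)·R1: [0, 15, 0, 36]
R4 ← R4 + (2)·R1: [0, -11, 0, -30]
R3 ← R3 − (9/5)·R2: [0, 0, -3/5, -18/5]
R4 ← R4 + (33/25)·R2: [0, 0, 11/25, -24/25]
R4 ← R4 + (11/15)·R3: [0, 0, 0, -18/5]
4 pivots among 4 columns.
Every column is a pivot column, so the columns are linearly independent.

yes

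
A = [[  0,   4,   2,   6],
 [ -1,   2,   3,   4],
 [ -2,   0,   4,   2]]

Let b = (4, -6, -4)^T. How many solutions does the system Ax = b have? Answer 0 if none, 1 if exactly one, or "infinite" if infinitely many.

0

Row reduce the augmented matrix [A | b].
Swap R1 ↔ R2
R3 ← R3 − (2)·R1: [0, -4, -2, -6, 8]
R3 ← R3 + R2: [0, 0, 0, 0, 12]
The echelon form has 3 nonzero rows; the last pivot sits in the augmented column, so rank(A) = 2 but rank([A|b]) = 3.
Since the ranks differ, the system is inconsistent.
It has no solutions.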